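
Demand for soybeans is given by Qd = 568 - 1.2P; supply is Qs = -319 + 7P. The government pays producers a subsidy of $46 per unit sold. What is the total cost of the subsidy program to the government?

Government cost = 915308/41

Pre-subsidy: 568 - 1.2P = -319 + 7P gives P* = 4435/41, Q* = 17966/41.
With the subsidy, sellers receive Ps = Pb + 46 for each unit, where Pb is the price buyers pay.
Supply in terms of Pb becomes Qs = -319 + 7(Pb + 46) = 3 + 7Pb. Setting this equal to demand: 568 - 1.2Pb = 3 + 7Pb, so Pb = 2825/41.
Sellers receive Ps = 2825/41 + 46 = 4711/41; Q' = 568 − 1.2·(2825/41) = 19898/41.
Government outlay = subsidy × quantity = 46 × 19898/41 = 915308/41.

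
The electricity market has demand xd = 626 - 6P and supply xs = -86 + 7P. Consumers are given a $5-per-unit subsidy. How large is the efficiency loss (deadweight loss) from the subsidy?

Deadweight loss = 525/13

Pre-subsidy: 626 - 6P = -86 + 7P gives P* = 712/13, x* = 3866/13.
With the rebate, buyers effectively pay Pb = Ps − 5, where Ps is the price sellers receive.
Demand in terms of Ps becomes xd = 626 − 6(Ps − 5) = 656 - 6Ps. Setting this equal to supply: 656 - 6Ps = -86 + 7Ps, so Ps = 742/13.
Buyers pay Pb = 742/13 − 5 = 677/13; x' = -86 + 7·(742/13) = 4076/13.
The subsidy expands output by 4076/13 − 3866/13 = 210/13 past the efficient level; on those units the gap between marginal cost and willingness to pay runs from 0 up to 5.
DWL = ½ × 5 × 210/13 = 525/13.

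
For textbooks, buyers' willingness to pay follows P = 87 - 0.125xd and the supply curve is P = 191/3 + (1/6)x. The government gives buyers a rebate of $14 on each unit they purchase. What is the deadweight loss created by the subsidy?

Deadweight loss = $336

Pre-subsidy: 87 - 0.125x = 191/3 + (1/6)x gives x* = 80 and P* = 77.
With the rebate, buyers effectively pay Pb = Ps − 14, where Ps is the price sellers receive.
On the curves, Pb = 87 - 0.125x and Ps = 191/3 + (1/6)x; the wedge Ps − Pb = 14 gives 191/3 + (1/6)x − (87 - 0.125x) = 14, so x' = 128.
Then Pb = 87 − 0.125·128 = 71 and Ps = 191/3 + (1/6)·128 = 85.
The subsidy expands output by 128 − 80 = 48 past the efficient level; on those units the gap between marginal cost and willingness to pay runs from 0 up to 14.
DWL = ½ × 14 × 48 = 336.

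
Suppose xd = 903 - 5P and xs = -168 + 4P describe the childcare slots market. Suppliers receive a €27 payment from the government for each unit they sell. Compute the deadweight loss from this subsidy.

Pre-subsidy: 903 - 5P = -168 + 4P gives P* = 119, x* = 308.
With the subsidy, sellers receive Ps = Pb + 27 for each unit, where Pb is the price buyers pay.
Supply in terms of Pb becomes xs = -168 + 4(Pb + 27) = -60 + 4Pb. Setting this equal to demand: 903 - 5Pb = -60 + 4Pb, so Pb = 107.
Sellers receive Ps = 107 + 27 = 134; x' = 903 − 5·107 = 368.
The subsidy expands output by 368 − 308 = 60 past the efficient level; on those units the gap between marginal cost and willingness to pay runs from 0 up to 27.
DWL = ½ × 27 × 60 = 810.

Deadweight loss = €810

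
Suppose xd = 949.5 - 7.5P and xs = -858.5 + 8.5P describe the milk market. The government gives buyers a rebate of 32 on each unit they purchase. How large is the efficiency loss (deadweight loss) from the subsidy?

Pre-subsidy: 949.5 - 7.5P = -858.5 + 8.5P gives P* = 113, x* = 102.
With the rebate, buyers effectively pay Pb = Ps − 32, where Ps is the price sellers receive.
Demand in terms of Ps becomes xd = 949.5 − 7.5(Ps − 32) = 1189.5 - 7.5Ps. Setting this equal to supply: 1189.5 - 7.5Ps = -858.5 + 8.5Ps, so Ps = 128.
Buyers pay Pb = 128 − 32 = 96; x' = -858.5 + 8.5·128 = 229.5.
The subsidy expands output by 229.5 − 102 = 127.5 past the efficient level; on those units the gap between marginal cost and willingness to pay runs from 0 up to 32.
DWL = ½ × 32 × 127.5 = 2040.

Deadweight loss = 2040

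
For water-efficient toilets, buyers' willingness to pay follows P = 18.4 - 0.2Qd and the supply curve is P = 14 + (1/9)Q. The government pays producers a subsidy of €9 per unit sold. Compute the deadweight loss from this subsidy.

Pre-subsidy: 18.4 - 0.2Q = 14 + (1/9)Q gives Q* = 99/7 and P* = 109/7.
With the subsidy, sellers receive Ps = Pb + 9 for each unit, where Pb is the price buyers pay.
On the curves, Pb = 18.4 - 0.2Q and Ps = 14 + (1/9)Q; the wedge Ps − Pb = 9 gives 14 + (1/9)Q − (18.4 - 0.2Q) = 9, so Q' = 603/14.
Then Pb = 18.4 − 0.2·(603/14) = 137/14 and Ps = 14 + (1/9)·(603/14) = 263/14.
The subsidy expands output by 603/14 − 99/7 = 405/14 past the efficient level; on those units the gap between marginal cost and willingness to pay runs from 0 up to 9.
DWL = ½ × 9 × 405/14 = 3645/28.

Deadweight loss = 3645/28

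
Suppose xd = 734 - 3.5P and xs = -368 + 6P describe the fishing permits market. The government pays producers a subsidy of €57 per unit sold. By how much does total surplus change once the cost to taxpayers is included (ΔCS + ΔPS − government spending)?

Net change in total surplus = -€3591

Pre-subsidy: 734 - 3.5P = -368 + 6P gives P* = 116, x* = 328.
With the subsidy, sellers receive Ps = Pb + 57 for each unit, where Pb is the price buyers pay.
Supply in terms of Pb becomes xs = -368 + 6(Pb + 57) = -26 + 6Pb. Setting this equal to demand: 734 - 3.5Pb = -26 + 6Pb, so Pb = 80.
Sellers receive Ps = 80 + 57 = 137; x' = 734 − 3.5·80 = 454.
ΔCS = ½(328 + 454)(116 − 80) = 14076; ΔPS = ½(328 + 454)(137 − 116) = 8211.
Government spending = 57 × 454 = 25878.
Net change = 14076 + 8211 − 25878 = -3591. The loss equals the DWL triangle ½·57·126.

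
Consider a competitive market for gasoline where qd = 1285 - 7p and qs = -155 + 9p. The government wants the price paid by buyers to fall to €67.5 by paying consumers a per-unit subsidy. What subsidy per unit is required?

Required subsidy s = €40 per unit

At a buyer price of 67.5, quantity demanded is 1285 − 7·67.5 = 812.5.
Sellers supply 812.5 only when they receive ps with -155 + 9·ps = 812.5, i.e. ps = 107.5.
s = ps − pb = 107.5 − 67.5 = 40.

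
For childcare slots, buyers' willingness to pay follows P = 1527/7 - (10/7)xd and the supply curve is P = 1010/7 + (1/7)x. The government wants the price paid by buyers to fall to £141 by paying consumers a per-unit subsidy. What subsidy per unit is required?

Required subsidy s = £11 per unit

At a buyer price of 141, quantity demanded is 152.7 − 0.7·141 = 54.
Sellers supply 54 only when they receive Ps = 1010/7 + (1/7)·54 = 152.
s = Ps − Pb = 152 − 141 = 11.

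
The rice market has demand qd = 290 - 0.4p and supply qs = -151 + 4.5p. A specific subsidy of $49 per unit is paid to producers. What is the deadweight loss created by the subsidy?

Deadweight loss = $441

Pre-subsidy: 290 - 0.4p = -151 + 4.5p gives p* = 90, q* = 254.
With the subsidy, sellers receive ps = pb + 49 for each unit, where pb is the price buyers pay.
Supply in terms of pb becomes qs = -151 + 4.5(pb + 49) = 69.5 + 4.5pb. Setting this equal to demand: 290 - 0.4pb = 69.5 + 4.5pb, so pb = 45.
Sellers receive ps = 45 + 49 = 94; q' = 290 − 0.4·45 = 272.
The subsidy expands output by 272 − 254 = 18 past the efficient level; on those units the gap between marginal cost and willingness to pay runs from 0 up to 49.
DWL = ½ × 49 × 18 = 441.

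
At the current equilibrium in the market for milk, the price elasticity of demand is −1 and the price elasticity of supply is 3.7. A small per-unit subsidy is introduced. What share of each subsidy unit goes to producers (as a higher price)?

Producer share = 10/47

For a small subsidy around the equilibrium, the benefit split depends on the relative slopes, which at a point are proportional to the elasticities.
Buyer share = εs/(εs + |εd|) = 3.7/(3.7 + 1) = 37/47; seller share = |εd|/(εs + |εd|) = 10/47.
So producers capture 10/47 of the subsidy.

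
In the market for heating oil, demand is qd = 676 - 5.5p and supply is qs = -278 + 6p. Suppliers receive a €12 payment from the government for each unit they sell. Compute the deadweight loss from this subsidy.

Deadweight loss = 4752/23

Pre-subsidy: 676 - 5.5p = -278 + 6p gives p* = 1908/23, q* = 5054/23.
With the subsidy, sellers receive ps = pb + 12 for each unit, where pb is the price buyers pay.
Supply in terms of pb becomes qs = -278 + 6(pb + 12) = -206 + 6pb. Setting this equal to demand: 676 - 5.5pb = -206 + 6pb, so pb = 1764/23.
Sellers receive ps = 1764/23 + 12 = 2040/23; q' = 676 − 5.5·(1764/23) = 5846/23.
The subsidy expands output by 5846/23 − 5054/23 = 792/23 past the efficient level; on those units the gap between marginal cost and willingness to pay runs from 0 up to 12.
DWL = ½ × 12 × 792/23 = 4752/23.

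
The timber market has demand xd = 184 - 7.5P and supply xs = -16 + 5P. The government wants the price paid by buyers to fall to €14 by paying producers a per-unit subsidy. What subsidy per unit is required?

At a buyer price of 14, quantity demanded is 184 − 7.5·14 = 79.
Sellers supply 79 only when they receive Ps with -16 + 5·Ps = 79, i.e. Ps = 19.
s = Ps − Pb = 19 − 14 = 5.

Required subsidy s = €5 per unit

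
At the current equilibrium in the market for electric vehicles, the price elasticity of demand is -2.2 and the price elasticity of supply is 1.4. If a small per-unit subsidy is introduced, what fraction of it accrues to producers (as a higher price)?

For a small subsidy around the equilibrium, the benefit split depends on the relative slopes, which at a point are proportional to the elasticities.
Buyer share = εs/(εs + |εd|) = 1.4/(1.4 + 2.2) = 7/18; seller share = |εd|/(εs + |εd|) = 11/18.
So producers capture 11/18 of the subsidy.

Producer share = 11/18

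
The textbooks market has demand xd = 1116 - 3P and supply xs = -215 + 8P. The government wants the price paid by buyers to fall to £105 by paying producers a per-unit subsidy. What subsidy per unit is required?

At a buyer price of 105, quantity demanded is 1116 − 3·105 = 801.
Sellers supply 801 only when they receive Ps with -215 + 8·Ps = 801, i.e. Ps = 127.
s = Ps − Pb = 127 − 105 = 22.

Required subsidy s = £22 per unit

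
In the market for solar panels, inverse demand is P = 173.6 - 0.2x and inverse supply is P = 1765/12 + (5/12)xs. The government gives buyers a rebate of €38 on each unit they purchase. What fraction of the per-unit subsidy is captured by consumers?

Consumer share = 12/37

Pre-subsidy: 173.6 - 0.2x = 1765/12 + (5/12)x gives x* = 43 and P* = 165.
With the rebate, buyers effectively pay Pb = Ps − 38, where Ps is the price sellers receive.
On the curves, Pb = 173.6 - 0.2x and Ps = 1765/12 + (5/12)x; the wedge Ps − Pb = 38 gives 1765/12 + (5/12)x − (173.6 - 0.2x) = 38, so x' = 3871/37.
Then Pb = 173.6 − 0.2·(3871/37) = 5649/37 and Ps = 1765/12 + (5/12)·(3871/37) = 7055/37.
Buyers' price falls by P* − Pb = 165 − 5649/37 = 456/37; sellers' price rises by Ps − P* = 7055/37 − 165 = 950/37.
So consumers capture (456/37)/38 = 12/37 of each unit of subsidy.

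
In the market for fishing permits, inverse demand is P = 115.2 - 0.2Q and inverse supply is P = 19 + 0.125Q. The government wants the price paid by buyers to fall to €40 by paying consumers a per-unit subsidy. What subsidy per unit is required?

Required subsidy s = €26 per unit

At a buyer price of 40, quantity demanded is 576 − 5·40 = 376.
Sellers supply 376 only when they receive Ps = 19 + 0.125·376 = 66.
s = Ps − Pb = 66 − 40 = 26.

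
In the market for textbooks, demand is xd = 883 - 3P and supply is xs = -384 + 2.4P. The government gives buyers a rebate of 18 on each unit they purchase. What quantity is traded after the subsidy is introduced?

x' = 1828/9

Pre-subsidy: 883 - 3P = -384 + 2.4P gives P* = 6335/27, x* = 1612/9.
With the rebate, buyers effectively pay Pb = Ps − 18, where Ps is the price sellers receive.
Demand in terms of Ps becomes xd = 883 − 3(Ps − 18) = 937 - 3Ps. Setting this equal to supply: 937 - 3Ps = -384 + 2.4Ps, so Ps = 6605/27.
Buyers pay Pb = 6605/27 − 18 = 6119/27; x' = -384 + 2.4·(6605/27) = 1828/9.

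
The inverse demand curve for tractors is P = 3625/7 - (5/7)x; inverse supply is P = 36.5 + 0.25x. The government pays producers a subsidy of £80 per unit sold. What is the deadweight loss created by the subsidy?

Pre-subsidy: 3625/7 - (5/7)x = 36.5 + 0.25x gives x* = 13478/27 and P* = 4355/27.
With the subsidy, sellers receive Ps = Pb + 80 for each unit, where Pb is the price buyers pay.
On the curves, Pb = 3625/7 - (5/7)x and Ps = 36.5 + 0.25x; the wedge Ps − Pb = 80 gives 36.5 + 0.25x − (3625/7 - (5/7)x) = 80, so x' = 15718/27.
Then Pb = 3625/7 − (5/7)·(15718/27) = 2755/27 and Ps = 36.5 + 0.25·(15718/27) = 4915/27.
The subsidy expands output by 15718/27 − 13478/27 = 2240/27 past the efficient level; on those units the gap between marginal cost and willingness to pay runs from 0 up to 80.
DWL = ½ × 80 × 2240/27 = 89600/27.

Deadweight loss = 89600/27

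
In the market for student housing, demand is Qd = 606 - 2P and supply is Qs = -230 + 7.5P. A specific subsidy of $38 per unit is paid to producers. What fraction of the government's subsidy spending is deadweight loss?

DWL / government spending = 3/49

Pre-subsidy: 606 - 2P = -230 + 7.5P gives P* = 88, Q* = 430.
With the subsidy, sellers receive Ps = Pb + 38 for each unit, where Pb is the price buyers pay.
Supply in terms of Pb becomes Qs = -230 + 7.5(Pb + 38) = 55 + 7.5Pb. Setting this equal to demand: 606 - 2Pb = 55 + 7.5Pb, so Pb = 58.
Sellers receive Ps = 58 + 38 = 96; Q' = 606 − 2·58 = 490.
ΔCS = ½(430 + 490)(88 − 58) = 13800; ΔPS = ½(430 + 490)(96 − 88) = 3680.
Government spending = 38 × 490 = 18620.
DWL = ½ × 38 × (490 − 430) = 1140; fraction = 1140 / 18620 = 3/49.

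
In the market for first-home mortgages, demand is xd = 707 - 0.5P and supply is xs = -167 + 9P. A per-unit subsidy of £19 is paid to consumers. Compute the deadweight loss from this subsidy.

Pre-subsidy: 707 - 0.5P = -167 + 9P gives P* = 92, x* = 661.
With the rebate, buyers effectively pay Pb = Ps − 19, where Ps is the price sellers receive.
Demand in terms of Ps becomes xd = 707 − 0.5(Ps − 19) = 716.5 - 0.5Ps. Setting this equal to supply: 716.5 - 0.5Ps = -167 + 9Ps, so Ps = 93.
Buyers pay Pb = 93 − 19 = 74; x' = -167 + 9·93 = 670.
The subsidy expands output by 670 − 661 = 9 past the efficient level; on those units the gap between marginal cost and willingness to pay runs from 0 up to 19.
DWL = ½ × 19 × 9 = 85.5.

Deadweight loss = £85.5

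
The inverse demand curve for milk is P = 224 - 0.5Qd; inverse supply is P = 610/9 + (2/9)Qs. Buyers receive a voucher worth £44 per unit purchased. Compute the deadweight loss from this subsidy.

Pre-subsidy: 224 - 0.5Q = 610/9 + (2/9)Q gives Q* = 2812/13 and P* = 1506/13.
With the rebate, buyers effectively pay Pb = Ps − 44, where Ps is the price sellers receive.
On the curves, Pb = 224 - 0.5Q and Ps = 610/9 + (2/9)Q; the wedge Ps − Pb = 44 gives 610/9 + (2/9)Q − (224 - 0.5Q) = 44, so Q' = 3604/13.
Then Pb = 224 − 0.5·(3604/13) = 1110/13 and Ps = 610/9 + (2/9)·(3604/13) = 1682/13.
The subsidy expands output by 3604/13 − 2812/13 = 792/13 past the efficient level; on those units the gap between marginal cost and willingness to pay runs from 0 up to 44.
DWL = ½ × 44 × 792/13 = 17424/13.

Deadweight loss = 17424/13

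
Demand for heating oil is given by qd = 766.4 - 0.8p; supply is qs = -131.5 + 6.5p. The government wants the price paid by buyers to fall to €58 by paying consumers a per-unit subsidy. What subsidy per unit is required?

Required subsidy s = €73 per unit

At a buyer price of 58, quantity demanded is 766.4 − 0.8·58 = 720.
Sellers supply 720 only when they receive ps with -131.5 + 6.5·ps = 720, i.e. ps = 131.
s = ps − pb = 131 − 58 = 73.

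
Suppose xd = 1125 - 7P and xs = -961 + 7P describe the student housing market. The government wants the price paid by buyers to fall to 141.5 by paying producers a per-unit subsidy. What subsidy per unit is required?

At a buyer price of 141.5, quantity demanded is 1125 − 7·141.5 = 134.5.
Sellers supply 134.5 only when they receive Ps with -961 + 7·Ps = 134.5, i.e. Ps = 156.5.
s = Ps − Pb = 156.5 − 141.5 = 15.

Required subsidy s = 15 per unit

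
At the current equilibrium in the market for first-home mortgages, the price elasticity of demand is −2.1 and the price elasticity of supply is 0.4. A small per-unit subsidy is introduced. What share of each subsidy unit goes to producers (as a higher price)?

Producer share = 0.84

For a small subsidy around the equilibrium, the benefit split depends on the relative slopes, which at a point are proportional to the elasticities.
Buyer share = εs/(εs + |εd|) = 0.4/(0.4 + 2.1) = 0.16; seller share = |εd|/(εs + |εd|) = 0.84.
So producers capture 0.84 of the subsidy.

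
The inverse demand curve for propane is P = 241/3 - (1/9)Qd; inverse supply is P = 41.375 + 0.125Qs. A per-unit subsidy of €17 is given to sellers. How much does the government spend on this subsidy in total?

Pre-subsidy: 241/3 - (1/9)Q = 41.375 + 0.125Q gives Q* = 165 and P* = 62.
With the subsidy, sellers receive Ps = Pb + 17 for each unit, where Pb is the price buyers pay.
On the curves, Pb = 241/3 - (1/9)Q and Ps = 41.375 + 0.125Q; the wedge Ps − Pb = 17 gives 41.375 + 0.125Q − (241/3 - (1/9)Q) = 17, so Q' = 237.
Then Pb = 241/3 − (1/9)·237 = 54 and Ps = 41.375 + 0.125·237 = 71.
Government outlay = subsidy × quantity = 17 × 237 = 4029.

Government cost = €4029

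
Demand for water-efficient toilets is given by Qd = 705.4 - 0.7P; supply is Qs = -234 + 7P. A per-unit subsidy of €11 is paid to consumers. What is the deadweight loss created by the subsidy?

Pre-subsidy: 705.4 - 0.7P = -234 + 7P gives P* = 122, Q* = 620.
With the rebate, buyers effectively pay Pb = Ps − 11, where Ps is the price sellers receive.
Demand in terms of Ps becomes Qd = 705.4 − 0.7(Ps − 11) = 713.1 - 0.7Ps. Setting this equal to supply: 713.1 - 0.7Ps = -234 + 7Ps, so Ps = 123.
Buyers pay Pb = 123 − 11 = 112; Q' = -234 + 7·123 = 627.
The subsidy expands output by 627 − 620 = 7 past the efficient level; on those units the gap between marginal cost and willingness to pay runs from 0 up to 11.
DWL = ½ × 11 × 7 = 38.5.

Deadweight loss = €38.5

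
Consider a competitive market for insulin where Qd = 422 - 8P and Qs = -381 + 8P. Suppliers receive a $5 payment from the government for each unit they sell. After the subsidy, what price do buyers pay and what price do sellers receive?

Buyers pay $47.6875; sellers receive $52.6875

Pre-subsidy: 422 - 8P = -381 + 8P gives P* = 50.1875, Q* = 20.5.
With the subsidy, sellers receive Ps = Pb + 5 for each unit, where Pb is the price buyers pay.
Supply in terms of Pb becomes Qs = -381 + 8(Pb + 5) = -341 + 8Pb. Setting this equal to demand: 422 - 8Pb = -341 + 8Pb, so Pb = 47.6875.
Sellers receive Ps = 47.6875 + 5 = 52.6875; Q' = 422 − 8·47.6875 = 40.5.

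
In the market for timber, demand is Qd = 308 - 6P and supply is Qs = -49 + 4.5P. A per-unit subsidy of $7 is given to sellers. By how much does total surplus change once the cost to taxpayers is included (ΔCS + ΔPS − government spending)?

Net change in total surplus = -$63

Pre-subsidy: 308 - 6P = -49 + 4.5P gives P* = 34, Q* = 104.
With the subsidy, sellers receive Ps = Pb + 7 for each unit, where Pb is the price buyers pay.
Supply in terms of Pb becomes Qs = -49 + 4.5(Pb + 7) = -17.5 + 4.5Pb. Setting this equal to demand: 308 - 6Pb = -17.5 + 4.5Pb, so Pb = 31.
Sellers receive Ps = 31 + 7 = 38; Q' = 308 − 6·31 = 122.
ΔCS = ½(104 + 122)(34 − 31) = 339; ΔPS = ½(104 + 122)(38 − 34) = 452.
Government spending = 7 × 122 = 854.
Net change = 339 + 452 − 854 = -63. The loss equals the DWL triangle ½·7·18.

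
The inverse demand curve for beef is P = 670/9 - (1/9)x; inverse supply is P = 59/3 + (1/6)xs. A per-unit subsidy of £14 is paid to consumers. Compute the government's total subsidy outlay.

Government cost = £3466.4

Pre-subsidy: 670/9 - (1/9)x = 59/3 + (1/6)x gives x* = 197.2 and P* = 788/15.
With the rebate, buyers effectively pay Pb = Ps − 14, where Ps is the price sellers receive.
On the curves, Pb = 670/9 - (1/9)x and Ps = 59/3 + (1/6)x; the wedge Ps − Pb = 14 gives 59/3 + (1/6)x − (670/9 - (1/9)x) = 14, so x' = 247.6.
Then Pb = 670/9 − (1/9)·247.6 = 704/15 and Ps = 59/3 + (1/6)·247.6 = 914/15.
Government outlay = subsidy × quantity = 14 × 247.6 = 3466.4.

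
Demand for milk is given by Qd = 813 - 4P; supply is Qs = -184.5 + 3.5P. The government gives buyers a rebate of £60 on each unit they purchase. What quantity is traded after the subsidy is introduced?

Q' = 393

Pre-subsidy: 813 - 4P = -184.5 + 3.5P gives P* = 133, Q* = 281.
With the rebate, buyers effectively pay Pb = Ps − 60, where Ps is the price sellers receive.
Demand in terms of Ps becomes Qd = 813 − 4(Ps − 60) = 1053 - 4Ps. Setting this equal to supply: 1053 - 4Ps = -184.5 + 3.5Ps, so Ps = 165.
Buyers pay Pb = 165 − 60 = 105; Q' = -184.5 + 3.5·165 = 393.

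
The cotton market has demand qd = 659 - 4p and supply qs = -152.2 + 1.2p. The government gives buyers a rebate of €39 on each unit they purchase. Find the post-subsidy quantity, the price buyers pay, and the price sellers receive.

q' = 71; buyers pay €147; sellers receive €186

Pre-subsidy: 659 - 4p = -152.2 + 1.2p gives p* = 156, q* = 35.
With the rebate, buyers effectively pay pb = ps − 39, where ps is the price sellers receive.
Demand in terms of ps becomes qd = 659 − 4(ps − 39) = 815 - 4ps. Setting this equal to supply: 815 - 4ps = -152.2 + 1.2ps, so ps = 186.
Buyers pay pb = 186 − 39 = 147; q' = -152.2 + 1.2·186 = 71.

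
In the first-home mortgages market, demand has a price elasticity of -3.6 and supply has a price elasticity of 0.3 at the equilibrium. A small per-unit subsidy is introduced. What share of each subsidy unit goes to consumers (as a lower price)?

For a small subsidy around the equilibrium, the benefit split depends on the relative slopes, which at a point are proportional to the elasticities.
Buyer share = εs/(εs + |εd|) = 0.3/(0.3 + 3.6) = 1/13; seller share = |εd|/(εs + |εd|) = 12/13.

Consumer share = 1/13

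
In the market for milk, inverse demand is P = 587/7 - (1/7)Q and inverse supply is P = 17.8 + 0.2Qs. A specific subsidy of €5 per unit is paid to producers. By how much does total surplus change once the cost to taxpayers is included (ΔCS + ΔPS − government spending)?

Net change in total surplus = -875/24

Pre-subsidy: 587/7 - (1/7)Q = 17.8 + 0.2Q gives Q* = 578/3 and P* = 169/3.
With the subsidy, sellers receive Ps = Pb + 5 for each unit, where Pb is the price buyers pay.
On the curves, Pb = 587/7 - (1/7)Q and Ps = 17.8 + 0.2Q; the wedge Ps − Pb = 5 gives 17.8 + 0.2Q − (587/7 - (1/7)Q) = 5, so Q' = 207.25.
Then Pb = 587/7 − (1/7)·207.25 = 54.25 and Ps = 17.8 + 0.2·207.25 = 59.25.
ΔCS = ½(578/3 + 207.25)(169/3 − 54.25) = 119975/288; ΔPS = ½(578/3 + 207.25)(59.25 − 169/3) = 167965/288.
Government spending = 5 × 207.25 = 1036.25.
Net change = 119975/288 + 167965/288 − 1036.25 = -875/24. The loss equals the DWL triangle ½·5·175/12.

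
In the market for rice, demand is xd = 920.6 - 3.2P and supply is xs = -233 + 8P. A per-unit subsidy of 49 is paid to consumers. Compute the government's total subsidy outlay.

Pre-subsidy: 920.6 - 3.2P = -233 + 8P gives P* = 103, x* = 591.
With the rebate, buyers effectively pay Pb = Ps − 49, where Ps is the price sellers receive.
Demand in terms of Ps becomes xd = 920.6 − 3.2(Ps − 49) = 1077.4 - 3.2Ps. Setting this equal to supply: 1077.4 - 3.2Ps = -233 + 8Ps, so Ps = 117.
Buyers pay Pb = 117 − 49 = 68; x' = -233 + 8·117 = 703.
Government outlay = subsidy × quantity = 49 × 703 = 34447.

Government cost = 34447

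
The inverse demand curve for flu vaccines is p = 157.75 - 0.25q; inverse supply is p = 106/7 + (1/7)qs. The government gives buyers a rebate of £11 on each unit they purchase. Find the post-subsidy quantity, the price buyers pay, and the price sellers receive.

Pre-subsidy: 157.75 - 0.25q = 106/7 + (1/7)q gives q* = 363 and p* = 67.
With the rebate, buyers effectively pay pb = ps − 11, where ps is the price sellers receive.
On the curves, pb = 157.75 - 0.25q and ps = 106/7 + (1/7)q; the wedge ps − pb = 11 gives 106/7 + (1/7)q − (157.75 - 0.25q) = 11, so q' = 391.
Then pb = 157.75 − 0.25·391 = 60 and ps = 106/7 + (1/7)·391 = 71.

q' = 391; buyers pay £60; sellers receive £71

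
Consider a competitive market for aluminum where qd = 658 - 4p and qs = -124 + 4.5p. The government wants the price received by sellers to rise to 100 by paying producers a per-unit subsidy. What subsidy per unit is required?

Required subsidy s = 17 per unit

At a seller price of 100, quantity supplied is -124 + 4.5·100 = 326.
Buyers absorb 326 only when they pay pb with 658 − 4·pb = 326, i.e. pb = 83.
s = ps − pb = 100 − 83 = 17.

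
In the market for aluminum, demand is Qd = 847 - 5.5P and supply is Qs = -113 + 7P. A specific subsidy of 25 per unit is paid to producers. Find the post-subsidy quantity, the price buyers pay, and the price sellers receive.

Pre-subsidy: 847 - 5.5P = -113 + 7P gives P* = 76.8, Q* = 424.6.
With the subsidy, sellers receive Ps = Pb + 25 for each unit, where Pb is the price buyers pay.
Supply in terms of Pb becomes Qs = -113 + 7(Pb + 25) = 62 + 7Pb. Setting this equal to demand: 847 - 5.5Pb = 62 + 7Pb, so Pb = 62.8.
Sellers receive Ps = 62.8 + 25 = 87.8; Q' = 847 − 5.5·62.8 = 501.6.

Q' = 501.6; buyers pay 62.8; sellers receive 87.8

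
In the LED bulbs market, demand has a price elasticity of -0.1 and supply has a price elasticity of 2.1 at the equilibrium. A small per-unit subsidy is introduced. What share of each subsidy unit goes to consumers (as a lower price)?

Consumer share = 21/22

For a small subsidy around the equilibrium, the benefit split depends on the relative slopes, which at a point are proportional to the elasticities.
Buyer share = εs/(εs + |εd|) = 2.1/(2.1 + 0.1) = 21/22; seller share = |εd|/(εs + |εd|) = 1/22.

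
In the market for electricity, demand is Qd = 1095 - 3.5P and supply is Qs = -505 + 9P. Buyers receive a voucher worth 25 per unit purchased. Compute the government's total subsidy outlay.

Pre-subsidy: 1095 - 3.5P = -505 + 9P gives P* = 128, Q* = 647.
With the rebate, buyers effectively pay Pb = Ps − 25, where Ps is the price sellers receive.
Demand in terms of Ps becomes Qd = 1095 − 3.5(Ps − 25) = 1182.5 - 3.5Ps. Setting this equal to supply: 1182.5 - 3.5Ps = -505 + 9Ps, so Ps = 135.
Buyers pay Pb = 135 − 25 = 110; Q' = -505 + 9·135 = 710.
Government outlay = subsidy × quantity = 25 × 710 = 17750.

Government cost = 17750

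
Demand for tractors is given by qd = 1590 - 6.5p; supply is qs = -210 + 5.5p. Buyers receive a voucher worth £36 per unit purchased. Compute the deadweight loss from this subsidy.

Deadweight loss = £1930.5

Pre-subsidy: 1590 - 6.5p = -210 + 5.5p gives p* = 150, q* = 615.
With the rebate, buyers effectively pay pb = ps − 36, where ps is the price sellers receive.
Demand in terms of ps becomes qd = 1590 − 6.5(ps − 36) = 1824 - 6.5ps. Setting this equal to supply: 1824 - 6.5ps = -210 + 5.5ps, so ps = 169.5.
Buyers pay pb = 169.5 − 36 = 133.5; q' = -210 + 5.5·169.5 = 722.25.
The subsidy expands output by 722.25 − 615 = 107.25 past the efficient level; on those units the gap between marginal cost and willingness to pay runs from 0 up to 36.
DWL = ½ × 36 × 107.25 = 1930.5.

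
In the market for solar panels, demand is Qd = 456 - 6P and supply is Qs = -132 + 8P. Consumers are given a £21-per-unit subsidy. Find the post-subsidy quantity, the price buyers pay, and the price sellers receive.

Q' = 276; buyers pay £30; sellers receive £51

Pre-subsidy: 456 - 6P = -132 + 8P gives P* = 42, Q* = 204.
With the rebate, buyers effectively pay Pb = Ps − 21, where Ps is the price sellers receive.
Demand in terms of Ps becomes Qd = 456 − 6(Ps − 21) = 582 - 6Ps. Setting this equal to supply: 582 - 6Ps = -132 + 8Ps, so Ps = 51.
Buyers pay Pb = 51 − 21 = 30; Q' = -132 + 8·51 = 276.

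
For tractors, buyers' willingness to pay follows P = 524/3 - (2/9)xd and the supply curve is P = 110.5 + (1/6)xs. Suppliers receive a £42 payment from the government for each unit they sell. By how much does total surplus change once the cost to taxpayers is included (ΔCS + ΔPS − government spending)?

Pre-subsidy: 524/3 - (2/9)x = 110.5 + (1/6)x gives x* = 165 and P* = 138.
With the subsidy, sellers receive Ps = Pb + 42 for each unit, where Pb is the price buyers pay.
On the curves, Pb = 524/3 - (2/9)x and Ps = 110.5 + (1/6)x; the wedge Ps − Pb = 42 gives 110.5 + (1/6)x − (524/3 - (2/9)x) = 42, so x' = 273.
Then Pb = 524/3 − (2/9)·273 = 114 and Ps = 110.5 + (1/6)·273 = 156.
ΔCS = ½(165 + 273)(138 − 114) = 5256; ΔPS = ½(165 + 273)(156 − 138) = 3942.
Government spending = 42 × 273 = 11466.
Net change = 5256 + 3942 − 11466 = -2268. The loss equals the DWL triangle ½·42·108.

Net change in total surplus = -£2268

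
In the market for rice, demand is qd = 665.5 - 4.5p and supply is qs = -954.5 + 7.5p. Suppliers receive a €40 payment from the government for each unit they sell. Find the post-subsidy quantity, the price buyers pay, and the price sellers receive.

q' = 170.5; buyers pay €110; sellers receive €150

Pre-subsidy: 665.5 - 4.5p = -954.5 + 7.5p gives p* = 135, q* = 58.
With the subsidy, sellers receive ps = pb + 40 for each unit, where pb is the price buyers pay.
Supply in terms of pb becomes qs = -954.5 + 7.5(pb + 40) = -654.5 + 7.5pb. Setting this equal to demand: 665.5 - 4.5pb = -654.5 + 7.5pb, so pb = 110.
Sellers receive ps = 110 + 40 = 150; q' = 665.5 − 4.5·110 = 170.5.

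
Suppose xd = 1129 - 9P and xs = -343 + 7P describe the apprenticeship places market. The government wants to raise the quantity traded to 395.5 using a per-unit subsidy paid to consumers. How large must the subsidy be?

At x = 395.5, invert demand for the buyer price: Pb = (1129 − 395.5)/9 = 81.5; invert supply for the seller price: Ps = (395.5 − (-343))/7 = 105.5.
The subsidy must fill the gap: s = Ps − Pb = 105.5 − 81.5 = 24.

Required subsidy s = 24 per unit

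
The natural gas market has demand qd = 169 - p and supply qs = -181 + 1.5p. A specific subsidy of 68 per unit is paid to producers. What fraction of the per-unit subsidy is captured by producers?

Pre-subsidy: 169 - p = -181 + 1.5p gives p* = 140, q* = 29.
With the subsidy, sellers receive ps = pb + 68 for each unit, where pb is the price buyers pay.
Supply in terms of pb becomes qs = -181 + 1.5(pb + 68) = -79 + 1.5pb. Setting this equal to demand: 169 - pb = -79 + 1.5pb, so pb = 99.2.
Sellers receive ps = 99.2 + 68 = 167.2; q' = 169 − 1·99.2 = 69.8.
Buyers' price falls by p* − pb = 140 − 99.2 = 40.8; sellers' price rises by ps − p* = 167.2 − 140 = 27.2.
So producers capture 27.2/68 = 0.4 of each unit of subsidy.

Producer share = 0.4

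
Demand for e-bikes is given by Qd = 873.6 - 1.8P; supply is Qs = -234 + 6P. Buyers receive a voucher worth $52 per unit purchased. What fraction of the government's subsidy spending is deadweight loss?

DWL / government spending = 6/115

Pre-subsidy: 873.6 - 1.8P = -234 + 6P gives P* = 142, Q* = 618.
With the rebate, buyers effectively pay Pb = Ps − 52, where Ps is the price sellers receive.
Demand in terms of Ps becomes Qd = 873.6 − 1.8(Ps − 52) = 967.2 - 1.8Ps. Setting this equal to supply: 967.2 - 1.8Ps = -234 + 6Ps, so Ps = 154.
Buyers pay Pb = 154 − 52 = 102; Q' = -234 + 6·154 = 690.
ΔCS = ½(618 + 690)(142 − 102) = 26160; ΔPS = ½(618 + 690)(154 − 142) = 7848.
Government spending = 52 × 690 = 35880.
DWL = ½ × 52 × (690 − 618) = 1872; fraction = 1872 / 35880 = 6/115.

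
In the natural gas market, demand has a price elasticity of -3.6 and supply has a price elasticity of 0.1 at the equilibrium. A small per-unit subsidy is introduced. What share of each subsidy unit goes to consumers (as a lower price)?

For a small subsidy around the equilibrium, the benefit split depends on the relative slopes, which at a point are proportional to the elasticities.
Buyer share = εs/(εs + |εd|) = 0.1/(0.1 + 3.6) = 1/37; seller share = |εd|/(εs + |εd|) = 36/37.

Consumer share = 1/37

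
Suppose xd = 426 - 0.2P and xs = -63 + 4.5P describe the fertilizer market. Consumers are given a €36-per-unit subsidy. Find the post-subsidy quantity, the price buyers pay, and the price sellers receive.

Pre-subsidy: 426 - 0.2P = -63 + 4.5P gives P* = 4890/47, x* = 19044/47.
With the rebate, buyers effectively pay Pb = Ps − 36, where Ps is the price sellers receive.
Demand in terms of Ps becomes xd = 426 − 0.2(Ps − 36) = 433.2 - 0.2Ps. Setting this equal to supply: 433.2 - 0.2Ps = -63 + 4.5Ps, so Ps = 4962/47.
Buyers pay Pb = 4962/47 − 36 = 3270/47; x' = -63 + 4.5·(4962/47) = 19368/47.

x' = 19368/47; buyers pay 3270/47; sellers receive 4962/47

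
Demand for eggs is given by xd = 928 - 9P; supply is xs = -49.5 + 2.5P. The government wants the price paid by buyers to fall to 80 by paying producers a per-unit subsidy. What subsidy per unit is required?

Required subsidy s = 23 per unit

At a buyer price of 80, quantity demanded is 928 − 9·80 = 208.
Sellers supply 208 only when they receive Ps with -49.5 + 2.5·Ps = 208, i.e. Ps = 103.
s = Ps − Pb = 103 − 80 = 23.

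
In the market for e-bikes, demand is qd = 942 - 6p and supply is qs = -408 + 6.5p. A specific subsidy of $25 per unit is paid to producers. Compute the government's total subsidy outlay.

Government cost = $9300

Pre-subsidy: 942 - 6p = -408 + 6.5p gives p* = 108, q* = 294.
With the subsidy, sellers receive ps = pb + 25 for each unit, where pb is the price buyers pay.
Supply in terms of pb becomes qs = -408 + 6.5(pb + 25) = -245.5 + 6.5pb. Setting this equal to demand: 942 - 6pb = -245.5 + 6.5pb, so pb = 95.
Sellers receive ps = 95 + 25 = 120; q' = 942 − 6·95 = 372.
Government outlay = subsidy × quantity = 25 × 372 = 9300.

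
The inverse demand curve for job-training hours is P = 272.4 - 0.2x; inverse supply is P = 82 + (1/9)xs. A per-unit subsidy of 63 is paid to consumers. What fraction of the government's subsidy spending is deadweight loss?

Pre-subsidy: 272.4 - 0.2x = 82 + (1/9)x gives x* = 612 and P* = 150.
With the rebate, buyers effectively pay Pb = Ps − 63, where Ps is the price sellers receive.
On the curves, Pb = 272.4 - 0.2x and Ps = 82 + (1/9)x; the wedge Ps − Pb = 63 gives 82 + (1/9)x − (272.4 - 0.2x) = 63, so x' = 814.5.
Then Pb = 272.4 − 0.2·814.5 = 109.5 and Ps = 82 + (1/9)·814.5 = 172.5.
ΔCS = ½(612 + 814.5)(150 − 109.5) = 28886.625; ΔPS = ½(612 + 814.5)(172.5 − 150) = 16048.125.
Government spending = 63 × 814.5 = 51313.5.
DWL = ½ × 63 × (814.5 − 612) = 6378.75; fraction = 6378.75 / 51313.5 = 45/362.

DWL / government spending = 45/362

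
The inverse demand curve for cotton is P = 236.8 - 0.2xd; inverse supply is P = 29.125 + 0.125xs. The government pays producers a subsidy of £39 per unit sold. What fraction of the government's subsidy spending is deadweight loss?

DWL / government spending = 20/253

Pre-subsidy: 236.8 - 0.2x = 29.125 + 0.125x gives x* = 639 and P* = 109.
With the subsidy, sellers receive Ps = Pb + 39 for each unit, where Pb is the price buyers pay.
On the curves, Pb = 236.8 - 0.2x and Ps = 29.125 + 0.125x; the wedge Ps − Pb = 39 gives 29.125 + 0.125x − (236.8 - 0.2x) = 39, so x' = 759.
Then Pb = 236.8 − 0.2·759 = 85 and Ps = 29.125 + 0.125·759 = 124.
ΔCS = ½(639 + 759)(109 − 85) = 16776; ΔPS = ½(639 + 759)(124 − 109) = 10485.
Government spending = 39 × 759 = 29601.
DWL = ½ × 39 × (759 − 639) = 2340; fraction = 2340 / 29601 = 20/253.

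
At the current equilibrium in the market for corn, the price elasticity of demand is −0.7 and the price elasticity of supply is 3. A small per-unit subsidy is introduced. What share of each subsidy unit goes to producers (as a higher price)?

For a small subsidy around the equilibrium, the benefit split depends on the relative slopes, which at a point are proportional to the elasticities.
Buyer share = εs/(εs + |εd|) = 3/(3 + 0.7) = 30/37; seller share = |εd|/(εs + |εd|) = 7/37.
So producers capture 7/37 of the subsidy.

Producer share = 7/37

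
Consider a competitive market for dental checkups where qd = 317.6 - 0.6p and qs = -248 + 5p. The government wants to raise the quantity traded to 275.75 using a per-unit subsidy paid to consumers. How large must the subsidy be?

Required subsidy s = 35 per unit

At q = 275.75, invert demand for the buyer price: pb = (317.6 − 275.75)/0.6 = 69.75; invert supply for the seller price: ps = (275.75 − (-248))/5 = 104.75.
The subsidy must fill the gap: s = ps − pb = 104.75 − 69.75 = 35.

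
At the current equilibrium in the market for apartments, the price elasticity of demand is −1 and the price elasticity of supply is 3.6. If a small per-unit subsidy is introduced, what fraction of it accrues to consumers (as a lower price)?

Consumer share = 18/23

For a small subsidy around the equilibrium, the benefit split depends on the relative slopes, which at a point are proportional to the elasticities.
Buyer share = εs/(εs + |εd|) = 3.6/(3.6 + 1) = 18/23; seller share = |εd|/(εs + |εd|) = 5/23.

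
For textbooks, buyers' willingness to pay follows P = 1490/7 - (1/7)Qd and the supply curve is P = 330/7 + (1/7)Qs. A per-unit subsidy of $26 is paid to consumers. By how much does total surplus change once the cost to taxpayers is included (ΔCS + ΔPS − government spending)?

Net change in total surplus = -$1183

Pre-subsidy: 1490/7 - (1/7)Q = 330/7 + (1/7)Q gives Q* = 580 and P* = 130.
With the rebate, buyers effectively pay Pb = Ps − 26, where Ps is the price sellers receive.
On the curves, Pb = 1490/7 - (1/7)Q and Ps = 330/7 + (1/7)Q; the wedge Ps − Pb = 26 gives 330/7 + (1/7)Q − (1490/7 - (1/7)Q) = 26, so Q' = 671.
Then Pb = 1490/7 − (1/7)·671 = 117 and Ps = 330/7 + (1/7)·671 = 143.
ΔCS = ½(580 + 671)(130 − 117) = 8131.5; ΔPS = ½(580 + 671)(143 − 130) = 8131.5.
Government spending = 26 × 671 = 17446.
Net change = 8131.5 + 8131.5 − 17446 = -1183. The loss equals the DWL triangle ½·26·91.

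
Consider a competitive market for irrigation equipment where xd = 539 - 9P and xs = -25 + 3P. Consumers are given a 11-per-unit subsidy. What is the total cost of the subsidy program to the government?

Pre-subsidy: 539 - 9P = -25 + 3P gives P* = 47, x* = 116.
With the rebate, buyers effectively pay Pb = Ps − 11, where Ps is the price sellers receive.
Demand in terms of Ps becomes xd = 539 − 9(Ps − 11) = 638 - 9Ps. Setting this equal to supply: 638 - 9Ps = -25 + 3Ps, so Ps = 55.25.
Buyers pay Pb = 55.25 − 11 = 44.25; x' = -25 + 3·55.25 = 140.75.
Government outlay = subsidy × quantity = 11 × 140.75 = 1548.25.

Government cost = 1548.25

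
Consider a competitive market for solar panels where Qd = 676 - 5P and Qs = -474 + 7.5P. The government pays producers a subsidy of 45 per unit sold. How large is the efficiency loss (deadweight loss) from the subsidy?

Pre-subsidy: 676 - 5P = -474 + 7.5P gives P* = 92, Q* = 216.
With the subsidy, sellers receive Ps = Pb + 45 for each unit, where Pb is the price buyers pay.
Supply in terms of Pb becomes Qs = -474 + 7.5(Pb + 45) = -136.5 + 7.5Pb. Setting this equal to demand: 676 - 5Pb = -136.5 + 7.5Pb, so Pb = 65.
Sellers receive Ps = 65 + 45 = 110; Q' = 676 − 5·65 = 351.
The subsidy expands output by 351 − 216 = 135 past the efficient level; on those units the gap between marginal cost and willingness to pay runs from 0 up to 45.
DWL = ½ × 45 × 135 = 3037.5.

Deadweight loss = 3037.5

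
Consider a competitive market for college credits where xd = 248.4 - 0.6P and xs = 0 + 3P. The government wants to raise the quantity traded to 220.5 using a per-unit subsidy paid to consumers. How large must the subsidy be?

Required subsidy s = 27 per unit

At x = 220.5, invert demand for the buyer price: Pb = (248.4 − 220.5)/0.6 = 46.5; invert supply for the seller price: Ps = (220.5 − (0))/3 = 73.5.
The subsidy must fill the gap: s = Ps − Pb = 73.5 − 46.5 = 27.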